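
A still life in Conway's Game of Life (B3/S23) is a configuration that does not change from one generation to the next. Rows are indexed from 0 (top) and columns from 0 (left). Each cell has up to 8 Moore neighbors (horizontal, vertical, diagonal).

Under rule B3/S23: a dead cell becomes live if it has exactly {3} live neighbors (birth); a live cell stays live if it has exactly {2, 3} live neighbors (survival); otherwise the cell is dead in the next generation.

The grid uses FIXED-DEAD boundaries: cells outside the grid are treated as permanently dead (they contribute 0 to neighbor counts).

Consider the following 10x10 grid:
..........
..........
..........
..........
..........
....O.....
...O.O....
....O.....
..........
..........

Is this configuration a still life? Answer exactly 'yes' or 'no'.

Answer: yes

Derivation:
Compute generation 1 and compare to generation 0 (given above):
Generation 1:
..........
..........
..........
..........
..........
....O.....
...O.O....
....O.....
..........
..........
The grids are IDENTICAL -> still life.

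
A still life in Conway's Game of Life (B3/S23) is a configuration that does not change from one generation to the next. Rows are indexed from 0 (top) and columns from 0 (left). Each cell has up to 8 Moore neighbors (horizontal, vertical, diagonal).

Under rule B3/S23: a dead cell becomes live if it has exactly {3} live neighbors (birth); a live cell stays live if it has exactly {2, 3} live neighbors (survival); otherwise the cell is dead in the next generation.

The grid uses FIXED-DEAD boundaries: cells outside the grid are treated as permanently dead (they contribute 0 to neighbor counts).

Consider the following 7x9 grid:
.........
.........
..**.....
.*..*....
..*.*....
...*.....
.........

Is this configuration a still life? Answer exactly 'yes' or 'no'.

Answer: yes

Derivation:
Compute generation 1 and compare to generation 0 (given above):
Generation 1:
.........
.........
..**.....
.*..*....
..*.*....
...*.....
.........
The grids are IDENTICAL -> still life.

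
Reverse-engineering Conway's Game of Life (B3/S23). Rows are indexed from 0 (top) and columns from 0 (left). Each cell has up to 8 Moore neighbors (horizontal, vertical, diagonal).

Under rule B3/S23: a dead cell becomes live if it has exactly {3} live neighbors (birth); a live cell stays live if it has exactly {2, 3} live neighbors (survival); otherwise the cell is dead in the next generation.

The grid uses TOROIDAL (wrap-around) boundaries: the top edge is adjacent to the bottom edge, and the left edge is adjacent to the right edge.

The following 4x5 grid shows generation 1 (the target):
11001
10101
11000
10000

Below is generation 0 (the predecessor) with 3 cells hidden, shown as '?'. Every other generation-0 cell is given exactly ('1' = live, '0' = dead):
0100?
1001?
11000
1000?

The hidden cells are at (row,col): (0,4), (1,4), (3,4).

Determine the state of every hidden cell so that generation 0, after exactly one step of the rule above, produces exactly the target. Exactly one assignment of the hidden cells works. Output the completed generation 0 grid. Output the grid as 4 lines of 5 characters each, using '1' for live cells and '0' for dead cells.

Answer: 01000
10010
11000
10000

Derivation:
Hidden generation-0 cells (in order): (0,4), (1,4), (3,4).
A hidden cell only influences target cells in its own 3x3 neighborhood. Try each of the 2^3 = 8 assignments, step the completed generation 0 forward once under B3/S23, and compare with the target:
  (0,4)=0 (1,4)=0 (3,4)=0 -> step reproduces the target at every cell -> ACCEPT
  (0,4)=0 (1,4)=0 (3,4)=1 -> step gives (0,0)='0' but target has '1' -> reject
  (0,4)=0 (1,4)=1 (3,4)=0 -> step gives (0,0)='0' but target has '1' -> reject
  (0,4)=0 (1,4)=1 (3,4)=1 -> step gives (0,0)='0' but target has '1' -> reject
  (0,4)=1 (1,4)=0 (3,4)=0 -> step gives (0,0)='0' but target has '1' -> reject
  (0,4)=1 (1,4)=0 (3,4)=1 -> step gives (0,0)='0' but target has '1' -> reject
  (0,4)=1 (1,4)=1 (3,4)=0 -> step gives (0,0)='0' but target has '1' -> reject
  (0,4)=1 (1,4)=1 (3,4)=1 -> step gives (0,0)='0' but target has '1' -> reject
Unique solution: (0,4)=dead, (1,4)=dead, (3,4)=dead.
Check: live-neighbor counts of every cell in the completed generation 0:
32213
34303
33214
34202
Applying B3/S23 to generation 0 with these counts gives:
11001
10101
11000
10000
which matches the target exactly.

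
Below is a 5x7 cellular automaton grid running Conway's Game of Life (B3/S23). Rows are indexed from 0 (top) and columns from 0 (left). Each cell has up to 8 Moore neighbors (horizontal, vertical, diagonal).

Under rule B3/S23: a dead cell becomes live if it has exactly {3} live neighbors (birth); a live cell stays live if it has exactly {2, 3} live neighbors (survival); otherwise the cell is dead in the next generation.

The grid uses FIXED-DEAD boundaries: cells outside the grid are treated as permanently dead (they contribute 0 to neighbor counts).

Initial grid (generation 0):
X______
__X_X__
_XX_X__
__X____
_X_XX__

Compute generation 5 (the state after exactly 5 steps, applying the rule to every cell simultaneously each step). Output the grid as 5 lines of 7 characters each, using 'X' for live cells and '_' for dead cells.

Simulating step by step:
Generation 0 (given above): 10 live cells
Generation 1: 6 live cells
_______
__X____
_XX____
____X__
__XX___
Generation 2: 7 live cells
_______
_XX____
_XXX___
_X_____
___X___
Generation 3: 6 live cells
_______
_X_X___
X__X___
_X_X___
_______
Generation 4: 6 live cells
_______
__X____
XX_XX__
__X____
_______
Generation 5: 8 live cells
(generation 5 grid is the final answer)

Answer: _______
_XXX___
_X_X___
_XXX___
_______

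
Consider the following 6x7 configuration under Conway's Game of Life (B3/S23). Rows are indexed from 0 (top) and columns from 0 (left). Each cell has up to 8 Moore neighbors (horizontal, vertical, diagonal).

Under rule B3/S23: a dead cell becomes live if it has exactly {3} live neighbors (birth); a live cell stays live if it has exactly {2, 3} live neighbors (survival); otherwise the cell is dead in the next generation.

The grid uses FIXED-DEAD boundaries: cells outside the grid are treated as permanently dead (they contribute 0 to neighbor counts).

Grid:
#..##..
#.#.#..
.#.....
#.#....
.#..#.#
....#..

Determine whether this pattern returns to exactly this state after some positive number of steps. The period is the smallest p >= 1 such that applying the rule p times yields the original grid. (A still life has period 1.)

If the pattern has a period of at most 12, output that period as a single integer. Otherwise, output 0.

Simulating and comparing each generation to the original:
Gen 0 (original, given above): 13 live cells
Gen 1: 15 live cells, differs from original
Gen 2: 14 live cells, differs from original
Gen 3: 14 live cells, differs from original
Gen 4: 17 live cells, differs from original
Gen 5: 13 live cells, differs from original
Gen 6: 9 live cells, differs from original
Gen 7: 11 live cells, differs from original
Gen 8: 8 live cells, differs from original
Gen 9: 5 live cells, differs from original
Gen 10: 4 live cells, differs from original
Gen 11: 6 live cells, differs from original
Gen 12: 6 live cells, differs from original
No period found within 12 steps.

Answer: 0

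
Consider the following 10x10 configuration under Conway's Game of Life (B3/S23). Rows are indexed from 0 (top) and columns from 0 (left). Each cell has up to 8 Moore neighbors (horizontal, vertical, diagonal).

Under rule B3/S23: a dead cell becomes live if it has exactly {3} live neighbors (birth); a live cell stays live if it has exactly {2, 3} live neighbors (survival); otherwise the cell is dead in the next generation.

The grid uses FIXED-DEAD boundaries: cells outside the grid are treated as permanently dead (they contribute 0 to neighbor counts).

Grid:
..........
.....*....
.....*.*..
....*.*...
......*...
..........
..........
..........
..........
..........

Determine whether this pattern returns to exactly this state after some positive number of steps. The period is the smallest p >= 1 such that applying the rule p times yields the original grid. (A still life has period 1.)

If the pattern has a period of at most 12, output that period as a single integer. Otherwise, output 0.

Answer: 2

Derivation:
Simulating and comparing each generation to the original:
Gen 0 (original, given above): 6 live cells
Gen 1: 6 live cells, differs from original
Gen 2: 6 live cells, MATCHES original -> period = 2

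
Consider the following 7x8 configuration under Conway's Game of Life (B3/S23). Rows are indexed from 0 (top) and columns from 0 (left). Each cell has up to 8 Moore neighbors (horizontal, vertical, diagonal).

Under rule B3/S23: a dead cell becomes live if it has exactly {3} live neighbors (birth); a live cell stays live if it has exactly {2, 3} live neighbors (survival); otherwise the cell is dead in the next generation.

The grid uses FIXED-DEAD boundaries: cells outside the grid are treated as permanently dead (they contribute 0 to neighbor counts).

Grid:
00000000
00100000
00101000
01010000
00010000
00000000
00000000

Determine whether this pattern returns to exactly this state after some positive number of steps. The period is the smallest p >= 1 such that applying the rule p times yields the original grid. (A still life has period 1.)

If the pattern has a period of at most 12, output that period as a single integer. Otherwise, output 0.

Answer: 2

Derivation:
Simulating and comparing each generation to the original:
Gen 0 (original, given above): 6 live cells
Gen 1: 6 live cells, differs from original
Gen 2: 6 live cells, MATCHES original -> period = 2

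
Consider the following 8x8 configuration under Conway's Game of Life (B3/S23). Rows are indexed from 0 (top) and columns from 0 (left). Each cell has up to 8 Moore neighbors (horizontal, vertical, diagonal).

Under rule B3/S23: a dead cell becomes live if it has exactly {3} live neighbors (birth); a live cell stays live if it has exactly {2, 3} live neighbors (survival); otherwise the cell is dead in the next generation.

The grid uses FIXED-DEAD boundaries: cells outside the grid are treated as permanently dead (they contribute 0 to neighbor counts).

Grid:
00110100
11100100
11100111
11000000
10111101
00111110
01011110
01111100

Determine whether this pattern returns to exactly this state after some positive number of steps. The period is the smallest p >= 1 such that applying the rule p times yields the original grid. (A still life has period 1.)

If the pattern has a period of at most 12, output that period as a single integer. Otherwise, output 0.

Simulating and comparing each generation to the original:
Gen 0 (original, given above): 36 live cells
Gen 1: 13 live cells, differs from original
Gen 2: 8 live cells, differs from original
Gen 3: 9 live cells, differs from original
Gen 4: 9 live cells, differs from original
Gen 5: 9 live cells, differs from original
Gen 6: 9 live cells, differs from original
Gen 7: 9 live cells, differs from original
Gen 8: 9 live cells, differs from original
Gen 9: 9 live cells, differs from original
Gen 10: 9 live cells, differs from original
Gen 11: 9 live cells, differs from original
Gen 12: 9 live cells, differs from original
No period found within 12 steps.

Answer: 0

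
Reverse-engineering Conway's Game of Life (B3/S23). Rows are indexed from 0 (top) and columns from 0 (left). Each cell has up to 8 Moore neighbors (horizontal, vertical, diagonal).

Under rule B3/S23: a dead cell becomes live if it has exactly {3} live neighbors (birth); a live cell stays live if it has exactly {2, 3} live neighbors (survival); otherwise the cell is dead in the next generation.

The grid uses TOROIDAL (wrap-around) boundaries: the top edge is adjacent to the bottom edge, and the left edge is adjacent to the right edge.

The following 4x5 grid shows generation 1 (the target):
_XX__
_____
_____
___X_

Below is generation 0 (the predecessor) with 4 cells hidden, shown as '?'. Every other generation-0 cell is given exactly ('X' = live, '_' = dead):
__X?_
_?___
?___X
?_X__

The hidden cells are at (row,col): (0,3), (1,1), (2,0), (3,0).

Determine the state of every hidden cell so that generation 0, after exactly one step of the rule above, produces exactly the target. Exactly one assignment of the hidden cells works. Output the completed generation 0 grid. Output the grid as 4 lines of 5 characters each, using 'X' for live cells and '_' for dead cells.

Answer: __X__
_X___
____X
__X__

Derivation:
Hidden generation-0 cells (in order): (0,3), (1,1), (2,0), (3,0).
A hidden cell only influences target cells in its own 3x3 neighborhood. Try each of the 2^4 = 16 assignments, step the completed generation 0 forward once under B3/S23, and compare with the target:
  (0,3)=_ (1,1)=_ (2,0)=_ (3,0)=_ -> step gives (0,1)='_' but target has 'X' -> reject
  (0,3)=_ (1,1)=_ (2,0)=_ (3,0)=X -> step gives (0,2)='_' but target has 'X' -> reject
  (0,3)=_ (1,1)=_ (2,0)=X (3,0)=_ -> step gives (0,1)='_' but target has 'X' -> reject
  (0,3)=_ (1,1)=_ (2,0)=X (3,0)=X -> step gives (0,2)='_' but target has 'X' -> reject
  (0,3)=_ (1,1)=X (2,0)=_ (3,0)=_ -> step reproduces the target at every cell -> ACCEPT
  (0,3)=_ (1,1)=X (2,0)=_ (3,0)=X -> step gives (0,1)='_' but target has 'X' -> reject
  (0,3)=_ (1,1)=X (2,0)=X (3,0)=_ -> step gives (1,0)='X' but target has '_' -> reject
  (0,3)=_ (1,1)=X (2,0)=X (3,0)=X -> step gives (0,1)='_' but target has 'X' -> reject
  (0,3)=X (1,1)=_ (2,0)=_ (3,0)=_ -> step gives (0,1)='_' but target has 'X' -> reject
  (0,3)=X (1,1)=_ (2,0)=_ (3,0)=X -> step gives (0,3)='X' but target has '_' -> reject
  (0,3)=X (1,1)=_ (2,0)=X (3,0)=_ -> step gives (0,1)='_' but target has 'X' -> reject
  (0,3)=X (1,1)=_ (2,0)=X (3,0)=X -> step gives (0,3)='X' but target has '_' -> reject
  (0,3)=X (1,1)=X (2,0)=_ (3,0)=_ -> step gives (0,3)='X' but target has '_' -> reject
  (0,3)=X (1,1)=X (2,0)=_ (3,0)=X -> step gives (0,1)='_' but target has 'X' -> reject
  (0,3)=X (1,1)=X (2,0)=X (3,0)=_ -> step gives (0,3)='X' but target has '_' -> reject
  (0,3)=X (1,1)=X (2,0)=X (3,0)=X -> step gives (0,1)='_' but target has 'X' -> reject
Unique solution: (0,3)=dead, (1,1)=live, (2,0)=dead, (3,0)=dead.
Check: live-neighbor counts of every cell in the completed generation 0:
13220
21221
22220
12131
Applying B3/S23 to generation 0 with these counts gives:
_XX__
_____
_____
___X_
which matches the target exactly.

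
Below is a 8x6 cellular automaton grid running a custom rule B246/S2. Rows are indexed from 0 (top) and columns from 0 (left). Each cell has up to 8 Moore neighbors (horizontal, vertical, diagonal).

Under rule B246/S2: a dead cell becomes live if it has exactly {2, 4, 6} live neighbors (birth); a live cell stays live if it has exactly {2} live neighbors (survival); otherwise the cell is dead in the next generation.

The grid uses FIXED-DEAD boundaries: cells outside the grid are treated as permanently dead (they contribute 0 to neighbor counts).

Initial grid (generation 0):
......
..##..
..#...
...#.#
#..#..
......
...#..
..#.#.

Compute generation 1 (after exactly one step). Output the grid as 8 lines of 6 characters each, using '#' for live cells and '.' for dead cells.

Answer: ..##..
.###..
.#.#..
.#.#..
..#...
..###.
..###.
......

Derivation:
Simulating step by step:
Generation 0 (given above): 10 live cells
Generation 1: 16 live cells
(generation 1 grid is the final answer)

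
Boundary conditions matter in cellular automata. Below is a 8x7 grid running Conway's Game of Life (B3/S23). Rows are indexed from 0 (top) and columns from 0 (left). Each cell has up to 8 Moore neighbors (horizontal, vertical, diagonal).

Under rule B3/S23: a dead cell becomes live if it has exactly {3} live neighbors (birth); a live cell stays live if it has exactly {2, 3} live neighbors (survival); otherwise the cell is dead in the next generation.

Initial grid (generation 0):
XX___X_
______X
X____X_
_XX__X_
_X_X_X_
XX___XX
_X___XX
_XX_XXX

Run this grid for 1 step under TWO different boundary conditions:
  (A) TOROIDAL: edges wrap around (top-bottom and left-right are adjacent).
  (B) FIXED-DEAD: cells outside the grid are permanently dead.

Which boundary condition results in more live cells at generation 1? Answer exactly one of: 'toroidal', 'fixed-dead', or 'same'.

Under TOROIDAL boundary, generation 1:
_XX_X__
_X___X_
XX___X_
XXX__X_
_____X_
_X_____
_______
__X_X__
Population = 16

Under FIXED-DEAD boundary, generation 1:
_______
XX___XX
_X___XX
XXX__XX
_____X_
XX_____
_______
_XX_X_X
Population = 19

Comparison: toroidal=16, fixed-dead=19 -> fixed-dead

Answer: fixed-dead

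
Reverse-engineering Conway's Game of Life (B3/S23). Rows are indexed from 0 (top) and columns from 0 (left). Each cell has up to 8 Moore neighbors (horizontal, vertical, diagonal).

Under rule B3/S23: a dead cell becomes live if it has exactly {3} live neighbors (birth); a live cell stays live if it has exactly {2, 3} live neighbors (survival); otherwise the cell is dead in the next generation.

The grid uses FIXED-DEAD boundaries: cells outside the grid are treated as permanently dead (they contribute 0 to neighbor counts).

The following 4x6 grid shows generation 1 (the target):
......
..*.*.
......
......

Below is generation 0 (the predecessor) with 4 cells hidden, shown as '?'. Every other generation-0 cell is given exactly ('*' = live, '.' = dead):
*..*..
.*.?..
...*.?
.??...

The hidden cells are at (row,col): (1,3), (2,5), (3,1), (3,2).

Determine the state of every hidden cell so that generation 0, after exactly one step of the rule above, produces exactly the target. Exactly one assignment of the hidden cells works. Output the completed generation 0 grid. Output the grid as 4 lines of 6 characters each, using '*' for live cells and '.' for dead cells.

Answer: *..*..
.*....
...*.*
......

Derivation:
Hidden generation-0 cells (in order): (1,3), (2,5), (3,1), (3,2).
A hidden cell only influences target cells in its own 3x3 neighborhood. Try each of the 2^4 = 16 assignments, step the completed generation 0 forward once under B3/S23, and compare with the target:
  (1,3)=. (2,5)=. (3,1)=. (3,2)=. -> step gives (1,4)='.' but target has '*' -> reject
  (1,3)=. (2,5)=. (3,1)=. (3,2)=* -> step gives (1,4)='.' but target has '*' -> reject
  (1,3)=. (2,5)=. (3,1)=* (3,2)=. -> step gives (1,4)='.' but target has '*' -> reject
  (1,3)=. (2,5)=. (3,1)=* (3,2)=* -> step gives (1,4)='.' but target has '*' -> reject
  (1,3)=. (2,5)=* (3,1)=. (3,2)=. -> step reproduces the target at every cell -> ACCEPT
  (1,3)=. (2,5)=* (3,1)=. (3,2)=* -> step gives (2,2)='*' but target has '.' -> reject
  (1,3)=. (2,5)=* (3,1)=* (3,2)=. -> step gives (2,2)='*' but target has '.' -> reject
  (1,3)=. (2,5)=* (3,1)=* (3,2)=* -> step gives (2,1)='*' but target has '.' -> reject
  (1,3)=* (2,5)=. (3,1)=. (3,2)=. -> step gives (0,2)='*' but target has '.' -> reject
  (1,3)=* (2,5)=. (3,1)=. (3,2)=* -> step gives (0,2)='*' but target has '.' -> reject
  (1,3)=* (2,5)=. (3,1)=* (3,2)=. -> step gives (0,2)='*' but target has '.' -> reject
  (1,3)=* (2,5)=. (3,1)=* (3,2)=* -> step gives (0,2)='*' but target has '.' -> reject
  (1,3)=* (2,5)=* (3,1)=. (3,2)=. -> step gives (0,2)='*' but target has '.' -> reject
  (1,3)=* (2,5)=* (3,1)=. (3,2)=* -> step gives (0,2)='*' but target has '.' -> reject
  (1,3)=* (2,5)=* (3,1)=* (3,2)=. -> step gives (0,2)='*' but target has '.' -> reject
  (1,3)=* (2,5)=* (3,1)=* (3,2)=* -> step gives (0,2)='*' but target has '.' -> reject
Unique solution: (1,3)=dead, (2,5)=live, (3,1)=dead, (3,2)=dead.
Check: live-neighbor counts of every cell in the completed generation 0:
122010
213231
112020
001121
Applying B3/S23 to generation 0 with these counts gives:
......
..*.*.
......
......
which matches the target exactly.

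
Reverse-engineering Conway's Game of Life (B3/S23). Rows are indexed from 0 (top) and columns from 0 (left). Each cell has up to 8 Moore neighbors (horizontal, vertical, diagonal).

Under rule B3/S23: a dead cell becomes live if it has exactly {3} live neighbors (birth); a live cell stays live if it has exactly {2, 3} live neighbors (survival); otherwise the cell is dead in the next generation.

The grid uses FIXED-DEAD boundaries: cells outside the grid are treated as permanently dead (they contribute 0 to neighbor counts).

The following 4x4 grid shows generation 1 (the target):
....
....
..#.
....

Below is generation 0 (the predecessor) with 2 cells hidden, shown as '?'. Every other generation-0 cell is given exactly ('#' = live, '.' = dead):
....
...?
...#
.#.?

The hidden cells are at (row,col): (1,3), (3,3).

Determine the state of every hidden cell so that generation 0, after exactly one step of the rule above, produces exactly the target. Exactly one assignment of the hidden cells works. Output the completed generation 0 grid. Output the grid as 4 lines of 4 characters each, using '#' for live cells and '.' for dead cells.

Answer: ....
...#
...#
.#..

Derivation:
Hidden generation-0 cells (in order): (1,3), (3,3).
A hidden cell only influences target cells in its own 3x3 neighborhood. Try each of the 2^2 = 4 assignments, step the completed generation 0 forward once under B3/S23, and compare with the target:
  (1,3)=. (3,3)=. -> step gives (2,2)='.' but target has '#' -> reject
  (1,3)=. (3,3)=# -> step gives (3,2)='#' but target has '.' -> reject
  (1,3)=# (3,3)=. -> step reproduces the target at every cell -> ACCEPT
  (1,3)=# (3,3)=# -> step gives (2,2)='.' but target has '#' -> reject
Unique solution: (1,3)=live, (3,3)=dead.
Check: live-neighbor counts of every cell in the completed generation 0:
0011
0021
1131
1021
Applying B3/S23 to generation 0 with these counts gives:
....
....
..#.
....
which matches the target exactly.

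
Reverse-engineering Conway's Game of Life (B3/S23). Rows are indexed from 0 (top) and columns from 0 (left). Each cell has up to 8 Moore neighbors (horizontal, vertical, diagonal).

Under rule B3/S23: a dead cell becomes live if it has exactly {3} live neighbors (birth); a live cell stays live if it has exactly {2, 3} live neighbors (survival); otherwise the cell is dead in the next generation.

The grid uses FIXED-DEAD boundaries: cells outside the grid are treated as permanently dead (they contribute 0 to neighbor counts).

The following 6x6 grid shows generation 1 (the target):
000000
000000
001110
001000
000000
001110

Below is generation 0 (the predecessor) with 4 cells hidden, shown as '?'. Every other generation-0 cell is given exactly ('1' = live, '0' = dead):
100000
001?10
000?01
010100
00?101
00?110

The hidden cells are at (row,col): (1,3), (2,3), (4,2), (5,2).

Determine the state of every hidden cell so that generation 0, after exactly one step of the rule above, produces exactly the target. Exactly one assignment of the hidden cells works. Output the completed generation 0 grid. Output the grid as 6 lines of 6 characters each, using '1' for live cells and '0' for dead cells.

Hidden generation-0 cells (in order): (1,3), (2,3), (4,2), (5,2).
A hidden cell only influences target cells in its own 3x3 neighborhood. Try each of the 2^4 = 16 assignments, step the completed generation 0 forward once under B3/S23, and compare with the target:
  (1,3)=0 (2,3)=0 (4,2)=0 (5,2)=0 -> step gives (4,3)='1' but target has '0' -> reject
  (1,3)=0 (2,3)=0 (4,2)=0 (5,2)=1 -> step reproduces the target at every cell -> ACCEPT
  (1,3)=0 (2,3)=0 (4,2)=1 (5,2)=0 -> step gives (3,2)='0' but target has '1' -> reject
  (1,3)=0 (2,3)=0 (4,2)=1 (5,2)=1 -> step gives (3,2)='0' but target has '1' -> reject
  (1,3)=0 (2,3)=1 (4,2)=0 (5,2)=0 -> step gives (1,3)='1' but target has '0' -> reject
  (1,3)=0 (2,3)=1 (4,2)=0 (5,2)=1 -> step gives (1,3)='1' but target has '0' -> reject
  (1,3)=0 (2,3)=1 (4,2)=1 (5,2)=0 -> step gives (1,3)='1' but target has '0' -> reject
  (1,3)=0 (2,3)=1 (4,2)=1 (5,2)=1 -> step gives (1,3)='1' but target has '0' -> reject
  (1,3)=1 (2,3)=0 (4,2)=0 (5,2)=0 -> step gives (0,3)='1' but target has '0' -> reject
  (1,3)=1 (2,3)=0 (4,2)=0 (5,2)=1 -> step gives (0,3)='1' but target has '0' -> reject
  (1,3)=1 (2,3)=0 (4,2)=1 (5,2)=0 -> step gives (0,3)='1' but target has '0' -> reject
  (1,3)=1 (2,3)=0 (4,2)=1 (5,2)=1 -> step gives (0,3)='1' but target has '0' -> reject
  (1,3)=1 (2,3)=1 (4,2)=0 (5,2)=0 -> step gives (0,3)='1' but target has '0' -> reject
  (1,3)=1 (2,3)=1 (4,2)=0 (5,2)=1 -> step gives (0,3)='1' but target has '0' -> reject
  (1,3)=1 (2,3)=1 (4,2)=1 (5,2)=0 -> step gives (0,3)='1' but target has '0' -> reject
  (1,3)=1 (2,3)=1 (4,2)=1 (5,2)=1 -> step gives (0,3)='1' but target has '0' -> reject
Unique solution: (1,3)=dead, (2,3)=dead, (4,2)=dead, (5,2)=live.
Check: live-neighbor counts of every cell in the completed generation 0:
021211
120212
123331
103142
125451
012332
Applying B3/S23 to generation 0 with these counts gives:
000000
000000
001110
001000
000000
001110
which matches the target exactly.

Answer: 100000
001010
000001
010100
000101
001110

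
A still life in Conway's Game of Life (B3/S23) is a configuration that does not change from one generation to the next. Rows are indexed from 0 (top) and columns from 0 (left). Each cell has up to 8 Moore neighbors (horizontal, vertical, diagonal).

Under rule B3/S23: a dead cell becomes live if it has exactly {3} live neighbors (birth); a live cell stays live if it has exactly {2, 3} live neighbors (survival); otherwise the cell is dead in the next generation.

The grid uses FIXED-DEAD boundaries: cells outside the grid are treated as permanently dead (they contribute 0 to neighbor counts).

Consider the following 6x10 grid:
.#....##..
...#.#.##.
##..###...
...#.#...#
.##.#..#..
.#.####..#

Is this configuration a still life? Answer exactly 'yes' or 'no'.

Answer: no

Derivation:
Compute generation 1 and compare to generation 0 (given above):
Generation 1:
......###.
###.....#.
..##...##.
#..#......
.#......#.
.#.####...
Cell (0,1) differs: gen0=1 vs gen1=0 -> NOT a still life.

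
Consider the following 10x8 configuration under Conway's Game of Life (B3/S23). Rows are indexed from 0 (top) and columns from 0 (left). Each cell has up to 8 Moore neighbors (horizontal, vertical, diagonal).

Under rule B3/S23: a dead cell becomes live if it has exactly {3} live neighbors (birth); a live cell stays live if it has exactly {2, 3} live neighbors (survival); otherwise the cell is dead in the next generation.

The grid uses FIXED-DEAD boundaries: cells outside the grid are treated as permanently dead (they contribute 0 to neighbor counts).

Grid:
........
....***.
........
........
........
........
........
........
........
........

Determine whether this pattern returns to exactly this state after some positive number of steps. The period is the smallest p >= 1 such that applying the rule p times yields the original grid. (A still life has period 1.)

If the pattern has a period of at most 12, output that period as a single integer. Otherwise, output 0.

Simulating and comparing each generation to the original:
Gen 0 (original, given above): 3 live cells
Gen 1: 3 live cells, differs from original
Gen 2: 3 live cells, MATCHES original -> period = 2

Answer: 2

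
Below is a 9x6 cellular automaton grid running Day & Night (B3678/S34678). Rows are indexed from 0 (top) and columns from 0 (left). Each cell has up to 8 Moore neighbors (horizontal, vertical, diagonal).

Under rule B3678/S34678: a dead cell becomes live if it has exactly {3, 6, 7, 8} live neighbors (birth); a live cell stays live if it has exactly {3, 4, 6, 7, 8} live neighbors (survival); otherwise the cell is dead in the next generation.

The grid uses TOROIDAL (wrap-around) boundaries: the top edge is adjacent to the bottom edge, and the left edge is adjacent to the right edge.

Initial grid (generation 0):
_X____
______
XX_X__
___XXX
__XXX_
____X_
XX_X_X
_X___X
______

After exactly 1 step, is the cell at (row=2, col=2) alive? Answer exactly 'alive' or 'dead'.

Simulating step by step:
Generation 0 (given above): 17 live cells
Generation 1: 17 live cells
______
XXX___
__X__X
XX___X
______
XX__X_
X_X__X
__X_X_
X_____

Cell (2,2) at generation 1: 1 -> alive

Answer: alive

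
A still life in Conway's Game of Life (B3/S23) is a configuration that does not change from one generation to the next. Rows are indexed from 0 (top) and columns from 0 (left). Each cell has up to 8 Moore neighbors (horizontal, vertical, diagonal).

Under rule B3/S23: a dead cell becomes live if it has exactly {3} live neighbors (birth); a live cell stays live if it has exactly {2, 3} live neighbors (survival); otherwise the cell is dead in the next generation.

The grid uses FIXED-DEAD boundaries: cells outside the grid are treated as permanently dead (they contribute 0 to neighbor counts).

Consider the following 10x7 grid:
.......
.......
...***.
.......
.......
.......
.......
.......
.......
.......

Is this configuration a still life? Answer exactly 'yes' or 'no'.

Answer: no

Derivation:
Compute generation 1 and compare to generation 0 (given above):
Generation 1:
.......
....*..
....*..
....*..
.......
.......
.......
.......
.......
.......
Cell (1,4) differs: gen0=0 vs gen1=1 -> NOT a still life.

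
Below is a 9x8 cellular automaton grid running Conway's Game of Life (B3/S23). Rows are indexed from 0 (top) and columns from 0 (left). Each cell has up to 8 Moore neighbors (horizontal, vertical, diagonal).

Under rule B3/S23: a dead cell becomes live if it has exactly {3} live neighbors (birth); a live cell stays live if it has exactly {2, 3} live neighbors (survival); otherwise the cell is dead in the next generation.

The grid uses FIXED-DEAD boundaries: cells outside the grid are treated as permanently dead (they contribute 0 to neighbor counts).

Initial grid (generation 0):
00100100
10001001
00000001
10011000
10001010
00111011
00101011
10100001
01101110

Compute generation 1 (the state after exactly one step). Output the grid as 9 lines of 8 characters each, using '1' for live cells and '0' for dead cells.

Simulating step by step:
Generation 0 (given above): 29 live cells
Generation 1: 23 live cells
(generation 1 grid is the final answer)

Answer: 00000000
00000010
00011000
00011100
01100011
01101000
00101000
00101001
01110110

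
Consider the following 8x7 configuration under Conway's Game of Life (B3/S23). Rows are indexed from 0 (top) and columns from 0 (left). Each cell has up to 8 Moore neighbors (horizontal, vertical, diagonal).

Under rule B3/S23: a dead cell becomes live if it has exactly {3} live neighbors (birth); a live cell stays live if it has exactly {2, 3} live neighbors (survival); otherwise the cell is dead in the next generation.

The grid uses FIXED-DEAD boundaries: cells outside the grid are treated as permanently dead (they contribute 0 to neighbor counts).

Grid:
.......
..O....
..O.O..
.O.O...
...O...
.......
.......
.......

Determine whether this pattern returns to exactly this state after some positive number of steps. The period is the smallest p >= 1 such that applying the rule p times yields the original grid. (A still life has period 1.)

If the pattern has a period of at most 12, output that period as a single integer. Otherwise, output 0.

Answer: 2

Derivation:
Simulating and comparing each generation to the original:
Gen 0 (original, given above): 6 live cells
Gen 1: 6 live cells, differs from original
Gen 2: 6 live cells, MATCHES original -> period = 2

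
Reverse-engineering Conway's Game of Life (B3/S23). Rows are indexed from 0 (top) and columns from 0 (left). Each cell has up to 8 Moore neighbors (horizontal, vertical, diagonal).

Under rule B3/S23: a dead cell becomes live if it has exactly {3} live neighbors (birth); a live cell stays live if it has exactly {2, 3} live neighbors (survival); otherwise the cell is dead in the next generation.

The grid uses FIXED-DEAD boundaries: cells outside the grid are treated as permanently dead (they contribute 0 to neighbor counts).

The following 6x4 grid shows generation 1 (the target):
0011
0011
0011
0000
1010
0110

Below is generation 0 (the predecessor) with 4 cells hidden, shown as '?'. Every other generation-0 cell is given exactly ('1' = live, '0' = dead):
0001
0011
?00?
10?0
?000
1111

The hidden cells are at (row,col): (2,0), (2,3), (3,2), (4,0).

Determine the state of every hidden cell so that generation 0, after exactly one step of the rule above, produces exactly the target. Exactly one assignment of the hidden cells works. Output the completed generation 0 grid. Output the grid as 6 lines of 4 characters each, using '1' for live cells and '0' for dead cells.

Answer: 0001
0011
0001
1000
0000
1111

Derivation:
Hidden generation-0 cells (in order): (2,0), (2,3), (3,2), (4,0).
A hidden cell only influences target cells in its own 3x3 neighborhood. Try each of the 2^4 = 16 assignments, step the completed generation 0 forward once under B3/S23, and compare with the target:
  (2,0)=0 (2,3)=0 (3,2)=0 (4,0)=0 -> step gives (2,2)='0' but target has '1' -> reject
  (2,0)=0 (2,3)=0 (3,2)=0 (4,0)=1 -> step gives (2,2)='0' but target has '1' -> reject
  (2,0)=0 (2,3)=0 (3,2)=1 (4,0)=0 -> step gives (2,1)='1' but target has '0' -> reject
  (2,0)=0 (2,3)=0 (3,2)=1 (4,0)=1 -> step gives (2,1)='1' but target has '0' -> reject
  (2,0)=0 (2,3)=1 (3,2)=0 (4,0)=0 -> step reproduces the target at every cell -> ACCEPT
  (2,0)=0 (2,3)=1 (3,2)=0 (4,0)=1 -> step gives (5,0)='1' but target has '0' -> reject
  (2,0)=0 (2,3)=1 (3,2)=1 (4,0)=0 -> step gives (2,1)='1' but target has '0' -> reject
  (2,0)=0 (2,3)=1 (3,2)=1 (4,0)=1 -> step gives (2,1)='1' but target has '0' -> reject
  (2,0)=1 (2,3)=0 (3,2)=0 (4,0)=0 -> step gives (2,1)='1' but target has '0' -> reject
  (2,0)=1 (2,3)=0 (3,2)=0 (4,0)=1 -> step gives (2,1)='1' but target has '0' -> reject
  (2,0)=1 (2,3)=0 (3,2)=1 (4,0)=0 -> step gives (3,1)='1' but target has '0' -> reject
  (2,0)=1 (2,3)=0 (3,2)=1 (4,0)=1 -> step gives (3,0)='1' but target has '0' -> reject
  (2,0)=1 (2,3)=1 (3,2)=0 (4,0)=0 -> step gives (2,1)='1' but target has '0' -> reject
  (2,0)=1 (2,3)=1 (3,2)=0 (4,0)=1 -> step gives (2,1)='1' but target has '0' -> reject
  (2,0)=1 (2,3)=1 (3,2)=1 (4,0)=0 -> step gives (2,2)='0' but target has '1' -> reject
  (2,0)=1 (2,3)=1 (3,2)=1 (4,0)=1 -> step gives (2,2)='0' but target has '1' -> reject
Unique solution: (2,0)=dead, (2,3)=live, (3,2)=dead, (4,0)=dead.
Check: live-neighbor counts of every cell in the completed generation 0:
0132
0133
1232
0111
3432
1221
Applying B3/S23 to generation 0 with these counts gives:
0011
0011
0011
0000
1010
0110
which matches the target exactly.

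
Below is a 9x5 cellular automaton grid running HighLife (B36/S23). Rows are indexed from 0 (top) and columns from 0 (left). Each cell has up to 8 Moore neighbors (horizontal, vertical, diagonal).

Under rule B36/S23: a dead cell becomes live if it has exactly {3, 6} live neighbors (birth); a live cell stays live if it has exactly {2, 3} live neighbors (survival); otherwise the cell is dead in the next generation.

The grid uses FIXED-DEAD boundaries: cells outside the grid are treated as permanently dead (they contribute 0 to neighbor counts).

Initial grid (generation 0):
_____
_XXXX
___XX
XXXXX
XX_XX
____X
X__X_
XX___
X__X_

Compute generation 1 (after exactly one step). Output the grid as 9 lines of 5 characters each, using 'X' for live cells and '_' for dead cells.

Simulating step by step:
Generation 0 (given above): 22 live cells
Generation 1: 18 live cells
(generation 1 grid is the final answer)

Answer: __XX_
__X_X
X____
X____
X____
XXX_X
XX___
XXX__
XX___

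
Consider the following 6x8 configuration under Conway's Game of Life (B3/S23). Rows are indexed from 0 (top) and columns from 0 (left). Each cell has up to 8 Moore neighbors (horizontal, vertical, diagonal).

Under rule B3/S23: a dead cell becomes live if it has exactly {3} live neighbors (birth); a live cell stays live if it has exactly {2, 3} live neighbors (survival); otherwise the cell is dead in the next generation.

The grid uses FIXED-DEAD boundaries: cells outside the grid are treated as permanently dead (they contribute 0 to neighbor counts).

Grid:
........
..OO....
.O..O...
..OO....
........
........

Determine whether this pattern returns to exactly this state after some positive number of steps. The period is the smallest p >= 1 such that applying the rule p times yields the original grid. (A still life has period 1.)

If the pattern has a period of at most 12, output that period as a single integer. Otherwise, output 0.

Simulating and comparing each generation to the original:
Gen 0 (original, given above): 6 live cells
Gen 1: 6 live cells, MATCHES original -> period = 1

Answer: 1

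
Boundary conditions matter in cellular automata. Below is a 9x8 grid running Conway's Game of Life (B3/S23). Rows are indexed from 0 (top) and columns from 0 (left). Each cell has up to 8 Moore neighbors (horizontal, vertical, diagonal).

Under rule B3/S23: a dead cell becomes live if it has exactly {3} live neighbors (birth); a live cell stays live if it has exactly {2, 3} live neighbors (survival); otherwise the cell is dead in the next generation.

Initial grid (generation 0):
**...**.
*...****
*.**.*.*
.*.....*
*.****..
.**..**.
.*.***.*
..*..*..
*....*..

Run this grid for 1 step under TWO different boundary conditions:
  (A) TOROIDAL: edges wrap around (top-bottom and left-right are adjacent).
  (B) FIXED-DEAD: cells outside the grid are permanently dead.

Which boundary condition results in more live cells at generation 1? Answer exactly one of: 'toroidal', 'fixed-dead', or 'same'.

Under TOROIDAL boundary, generation 1:
.*......
..**....
..**.*..
.....*.*
*..***.*
.......*
**.*....
****.*..
*...**.*
Population = 26

Under FIXED-DEAD boundary, generation 1:
**..*..*
*.**...*
*.**.*.*
*....*..
*..***..
*.......
.*.*....
.***.*..
........
Population = 26

Comparison: toroidal=26, fixed-dead=26 -> same

Answer: same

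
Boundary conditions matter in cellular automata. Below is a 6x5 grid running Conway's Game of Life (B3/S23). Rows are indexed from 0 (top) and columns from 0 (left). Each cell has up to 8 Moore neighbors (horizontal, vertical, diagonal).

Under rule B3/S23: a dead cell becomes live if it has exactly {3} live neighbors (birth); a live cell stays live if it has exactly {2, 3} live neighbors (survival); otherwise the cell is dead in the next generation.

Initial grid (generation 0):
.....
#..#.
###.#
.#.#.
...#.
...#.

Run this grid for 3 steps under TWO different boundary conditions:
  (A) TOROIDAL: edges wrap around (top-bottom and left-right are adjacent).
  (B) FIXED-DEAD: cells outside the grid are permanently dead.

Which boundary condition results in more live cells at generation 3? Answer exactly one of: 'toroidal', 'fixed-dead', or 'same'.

Answer: fixed-dead

Derivation:
Under TOROIDAL boundary, generation 3:
#.#..
.....
.....
.#...
#....
#....
Population = 5

Under FIXED-DEAD boundary, generation 3:
.....
.....
#..#.
#.#.#
..##.
...#.
Population = 8

Comparison: toroidal=5, fixed-dead=8 -> fixed-dead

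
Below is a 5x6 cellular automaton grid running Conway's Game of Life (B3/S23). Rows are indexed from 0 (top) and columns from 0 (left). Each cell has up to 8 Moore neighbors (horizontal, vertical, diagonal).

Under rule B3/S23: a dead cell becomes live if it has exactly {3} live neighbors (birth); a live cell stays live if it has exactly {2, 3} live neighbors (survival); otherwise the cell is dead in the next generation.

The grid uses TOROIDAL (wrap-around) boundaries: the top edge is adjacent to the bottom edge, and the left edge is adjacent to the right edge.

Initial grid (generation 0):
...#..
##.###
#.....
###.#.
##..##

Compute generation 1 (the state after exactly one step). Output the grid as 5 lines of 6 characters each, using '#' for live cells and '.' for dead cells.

Simulating step by step:
Generation 0 (given above): 15 live cells
Generation 1: 11 live cells
(generation 1 grid is the final answer)

Answer: ...#..
######
......
..###.
....#.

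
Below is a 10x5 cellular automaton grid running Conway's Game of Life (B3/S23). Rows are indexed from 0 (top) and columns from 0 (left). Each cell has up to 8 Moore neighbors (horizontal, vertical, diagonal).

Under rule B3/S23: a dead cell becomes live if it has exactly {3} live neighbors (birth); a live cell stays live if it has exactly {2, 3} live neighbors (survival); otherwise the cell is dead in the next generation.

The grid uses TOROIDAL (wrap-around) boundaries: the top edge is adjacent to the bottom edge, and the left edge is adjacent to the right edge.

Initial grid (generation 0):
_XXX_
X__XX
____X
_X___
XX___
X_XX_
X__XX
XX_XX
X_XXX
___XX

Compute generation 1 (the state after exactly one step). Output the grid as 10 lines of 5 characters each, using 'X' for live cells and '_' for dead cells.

Answer: _X___
XX___
___XX
_X___
X___X
__XX_
_____
_____
_____
_____

Derivation:
Simulating step by step:
Generation 0 (given above): 26 live cells
Generation 1: 10 live cells
(generation 1 grid is the final answer)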